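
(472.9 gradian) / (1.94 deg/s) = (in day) 0.002539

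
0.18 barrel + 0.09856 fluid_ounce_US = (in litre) 28.62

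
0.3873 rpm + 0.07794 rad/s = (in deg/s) 6.789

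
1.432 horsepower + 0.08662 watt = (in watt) 1068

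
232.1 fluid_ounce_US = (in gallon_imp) 1.51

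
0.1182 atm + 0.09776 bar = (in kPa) 21.75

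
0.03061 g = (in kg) 3.061e-05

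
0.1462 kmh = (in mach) 0.0001193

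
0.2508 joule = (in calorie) 0.05994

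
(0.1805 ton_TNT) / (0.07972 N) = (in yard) 1.036e+10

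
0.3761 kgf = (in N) 3.688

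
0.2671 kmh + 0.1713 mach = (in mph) 130.6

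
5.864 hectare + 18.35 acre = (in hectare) 13.29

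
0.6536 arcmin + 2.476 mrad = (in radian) 0.002666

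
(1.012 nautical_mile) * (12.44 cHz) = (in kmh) 839.4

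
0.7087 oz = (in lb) 0.04429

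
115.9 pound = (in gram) 5.257e+04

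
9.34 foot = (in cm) 284.7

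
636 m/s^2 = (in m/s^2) 636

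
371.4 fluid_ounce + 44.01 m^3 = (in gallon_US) 1.163e+04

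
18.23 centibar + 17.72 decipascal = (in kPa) 18.23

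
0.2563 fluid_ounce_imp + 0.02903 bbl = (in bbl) 0.02908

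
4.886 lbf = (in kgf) 2.216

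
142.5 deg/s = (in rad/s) 2.487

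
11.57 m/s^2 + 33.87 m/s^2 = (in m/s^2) 45.44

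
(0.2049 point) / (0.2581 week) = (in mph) 1.036e-09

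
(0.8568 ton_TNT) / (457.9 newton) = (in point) 2.219e+10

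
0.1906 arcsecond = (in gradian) 5.883e-05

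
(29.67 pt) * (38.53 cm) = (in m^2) 0.004033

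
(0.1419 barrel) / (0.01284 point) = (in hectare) 0.4981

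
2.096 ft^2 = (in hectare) 1.947e-05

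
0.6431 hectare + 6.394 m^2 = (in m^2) 6437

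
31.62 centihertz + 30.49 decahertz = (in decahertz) 30.52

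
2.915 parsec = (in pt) 2.55e+20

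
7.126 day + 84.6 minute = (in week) 1.026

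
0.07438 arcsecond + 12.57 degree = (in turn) 0.03492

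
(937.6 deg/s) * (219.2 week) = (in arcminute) 7.458e+12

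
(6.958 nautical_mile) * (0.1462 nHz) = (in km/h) 6.782e-06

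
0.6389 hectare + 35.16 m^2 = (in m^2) 6424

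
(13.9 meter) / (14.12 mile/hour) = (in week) 3.641e-06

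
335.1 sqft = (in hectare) 0.003113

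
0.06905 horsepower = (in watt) 51.49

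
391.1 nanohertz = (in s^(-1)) 3.911e-07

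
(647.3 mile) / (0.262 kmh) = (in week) 23.67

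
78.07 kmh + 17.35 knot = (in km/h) 110.2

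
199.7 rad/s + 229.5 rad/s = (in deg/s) 2.459e+04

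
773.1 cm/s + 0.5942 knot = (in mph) 17.98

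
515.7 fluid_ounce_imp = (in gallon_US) 3.871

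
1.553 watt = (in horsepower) 0.002083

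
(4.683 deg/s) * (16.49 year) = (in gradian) 2.706e+09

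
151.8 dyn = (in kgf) 0.0001548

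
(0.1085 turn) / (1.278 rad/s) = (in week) 8.82e-07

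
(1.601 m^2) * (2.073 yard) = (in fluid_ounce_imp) 1.068e+05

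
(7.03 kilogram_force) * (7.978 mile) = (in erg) 8.852e+12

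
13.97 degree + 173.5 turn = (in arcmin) 3.748e+06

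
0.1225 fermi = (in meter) 1.225e-16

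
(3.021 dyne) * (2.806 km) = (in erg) 8.477e+05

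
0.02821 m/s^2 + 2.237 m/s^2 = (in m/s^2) 2.265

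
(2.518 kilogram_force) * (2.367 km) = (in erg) 5.845e+11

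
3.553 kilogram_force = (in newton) 34.84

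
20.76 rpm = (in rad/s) 2.174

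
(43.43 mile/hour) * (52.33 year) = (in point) 9.082e+13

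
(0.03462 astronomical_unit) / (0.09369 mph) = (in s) 1.237e+11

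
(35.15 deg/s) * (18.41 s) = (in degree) 647.1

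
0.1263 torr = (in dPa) 168.4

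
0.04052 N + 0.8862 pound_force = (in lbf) 0.8953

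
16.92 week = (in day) 118.4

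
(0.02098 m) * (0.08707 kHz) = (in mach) 0.005365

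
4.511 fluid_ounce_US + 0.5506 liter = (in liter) 0.684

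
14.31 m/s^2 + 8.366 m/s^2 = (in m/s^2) 22.68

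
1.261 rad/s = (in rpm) 12.04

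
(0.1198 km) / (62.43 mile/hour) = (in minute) 0.07154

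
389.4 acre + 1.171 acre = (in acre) 390.6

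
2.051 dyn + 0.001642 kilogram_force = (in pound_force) 0.003625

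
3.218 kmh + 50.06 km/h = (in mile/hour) 33.11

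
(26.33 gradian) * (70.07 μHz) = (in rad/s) 2.898e-05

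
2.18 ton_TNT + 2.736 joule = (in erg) 9.121e+16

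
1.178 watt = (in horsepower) 0.00158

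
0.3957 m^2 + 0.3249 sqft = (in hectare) 4.259e-05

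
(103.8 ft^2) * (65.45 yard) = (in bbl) 3630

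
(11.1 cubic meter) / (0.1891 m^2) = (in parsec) 1.902e-15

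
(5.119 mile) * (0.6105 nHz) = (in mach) 1.477e-08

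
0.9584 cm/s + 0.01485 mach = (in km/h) 18.24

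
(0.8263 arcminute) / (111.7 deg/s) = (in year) 3.91e-12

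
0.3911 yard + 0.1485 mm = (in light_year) 3.782e-17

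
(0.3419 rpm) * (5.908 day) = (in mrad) 1.828e+07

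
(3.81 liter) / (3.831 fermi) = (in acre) 2.458e+08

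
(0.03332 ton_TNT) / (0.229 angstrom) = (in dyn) 6.088e+23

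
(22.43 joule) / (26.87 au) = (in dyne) 5.58e-07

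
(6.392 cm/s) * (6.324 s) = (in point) 1146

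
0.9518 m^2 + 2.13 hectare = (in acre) 5.264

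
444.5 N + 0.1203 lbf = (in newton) 445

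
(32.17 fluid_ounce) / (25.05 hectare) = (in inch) 1.495e-07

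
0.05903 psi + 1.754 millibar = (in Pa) 582.4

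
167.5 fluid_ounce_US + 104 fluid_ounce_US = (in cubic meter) 0.008029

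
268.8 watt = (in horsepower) 0.3605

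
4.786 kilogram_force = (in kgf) 4.786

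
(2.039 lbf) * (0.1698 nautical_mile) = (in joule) 2852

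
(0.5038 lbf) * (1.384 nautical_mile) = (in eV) 3.585e+22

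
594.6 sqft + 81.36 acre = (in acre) 81.37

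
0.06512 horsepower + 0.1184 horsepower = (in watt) 136.9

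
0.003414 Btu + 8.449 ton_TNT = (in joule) 3.535e+10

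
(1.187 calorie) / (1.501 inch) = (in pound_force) 29.28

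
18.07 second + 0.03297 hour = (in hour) 0.03799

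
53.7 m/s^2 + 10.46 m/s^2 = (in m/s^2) 64.16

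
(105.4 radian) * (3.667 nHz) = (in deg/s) 2.214e-05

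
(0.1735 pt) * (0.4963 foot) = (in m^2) 9.259e-06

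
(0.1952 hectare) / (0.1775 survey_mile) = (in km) 0.006833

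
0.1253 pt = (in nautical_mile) 2.387e-08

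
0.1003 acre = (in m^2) 405.9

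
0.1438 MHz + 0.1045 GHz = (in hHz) 1.046e+06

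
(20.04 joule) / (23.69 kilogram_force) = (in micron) 8.626e+04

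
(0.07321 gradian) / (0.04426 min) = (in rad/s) 0.000433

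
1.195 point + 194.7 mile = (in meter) 3.133e+05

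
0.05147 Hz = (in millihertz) 51.47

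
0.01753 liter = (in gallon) 0.004631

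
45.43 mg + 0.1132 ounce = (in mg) 3255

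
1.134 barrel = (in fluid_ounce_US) 6096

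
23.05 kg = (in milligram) 2.305e+07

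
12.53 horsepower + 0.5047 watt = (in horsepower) 12.53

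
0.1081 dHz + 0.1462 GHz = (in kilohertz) 1.462e+05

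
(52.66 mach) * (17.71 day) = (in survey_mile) 1.705e+07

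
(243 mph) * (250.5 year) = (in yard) 9.385e+11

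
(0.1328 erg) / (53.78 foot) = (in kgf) 8.261e-11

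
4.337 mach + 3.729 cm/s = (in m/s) 1477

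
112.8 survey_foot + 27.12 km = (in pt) 7.697e+07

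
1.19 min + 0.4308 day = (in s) 3.729e+04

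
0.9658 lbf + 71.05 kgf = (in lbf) 157.6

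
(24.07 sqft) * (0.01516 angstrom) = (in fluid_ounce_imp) 1.193e-07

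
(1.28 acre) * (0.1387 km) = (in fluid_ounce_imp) 2.529e+10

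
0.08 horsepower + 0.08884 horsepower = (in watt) 125.9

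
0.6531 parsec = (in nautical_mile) 1.088e+13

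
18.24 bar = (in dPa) 1.824e+07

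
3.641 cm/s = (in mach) 0.0001069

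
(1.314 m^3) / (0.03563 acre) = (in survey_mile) 5.663e-06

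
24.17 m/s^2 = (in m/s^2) 24.17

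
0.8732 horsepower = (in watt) 651.1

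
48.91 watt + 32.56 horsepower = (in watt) 2.433e+04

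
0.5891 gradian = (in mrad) 9.254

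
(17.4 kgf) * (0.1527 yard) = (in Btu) 0.02258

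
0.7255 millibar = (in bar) 0.0007255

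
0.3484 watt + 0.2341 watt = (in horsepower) 0.0007811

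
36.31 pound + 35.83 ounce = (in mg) 1.749e+07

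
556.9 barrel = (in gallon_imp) 1.948e+04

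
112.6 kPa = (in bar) 1.126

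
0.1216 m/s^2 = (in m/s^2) 0.1216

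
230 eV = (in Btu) 3.493e-20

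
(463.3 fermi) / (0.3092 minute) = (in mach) 7.334e-17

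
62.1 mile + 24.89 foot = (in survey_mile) 62.1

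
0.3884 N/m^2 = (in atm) 3.833e-06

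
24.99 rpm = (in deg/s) 149.9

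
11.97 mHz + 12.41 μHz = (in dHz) 0.1198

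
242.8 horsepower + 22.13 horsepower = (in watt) 1.976e+05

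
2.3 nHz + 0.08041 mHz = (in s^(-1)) 8.041e-05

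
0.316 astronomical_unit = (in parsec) 1.532e-06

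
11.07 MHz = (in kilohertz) 1.107e+04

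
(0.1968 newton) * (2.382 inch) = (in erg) 1.191e+05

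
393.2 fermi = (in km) 3.932e-16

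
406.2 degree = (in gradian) 451.3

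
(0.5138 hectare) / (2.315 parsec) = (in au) 4.808e-25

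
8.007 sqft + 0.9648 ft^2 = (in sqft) 8.972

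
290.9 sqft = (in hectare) 0.002703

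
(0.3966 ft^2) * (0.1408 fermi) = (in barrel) 3.263e-17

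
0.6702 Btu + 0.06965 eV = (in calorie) 169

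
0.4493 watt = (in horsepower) 0.0006025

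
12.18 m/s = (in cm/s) 1218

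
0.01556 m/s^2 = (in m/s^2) 0.01556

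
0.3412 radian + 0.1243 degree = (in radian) 0.3434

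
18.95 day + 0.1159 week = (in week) 2.823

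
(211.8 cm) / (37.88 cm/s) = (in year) 1.773e-07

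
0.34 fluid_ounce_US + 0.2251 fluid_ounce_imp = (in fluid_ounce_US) 0.5563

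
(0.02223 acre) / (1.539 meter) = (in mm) 5.845e+04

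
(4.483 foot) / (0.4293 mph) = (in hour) 0.001978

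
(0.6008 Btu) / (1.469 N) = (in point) 1.223e+06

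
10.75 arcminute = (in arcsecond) 645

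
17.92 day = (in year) 0.0491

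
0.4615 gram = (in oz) 0.01628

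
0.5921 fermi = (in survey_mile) 3.679e-19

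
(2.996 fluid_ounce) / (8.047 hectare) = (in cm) 1.101e-07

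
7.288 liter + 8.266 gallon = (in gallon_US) 10.19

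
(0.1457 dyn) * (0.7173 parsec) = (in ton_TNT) 7.708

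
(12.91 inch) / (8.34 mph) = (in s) 0.08795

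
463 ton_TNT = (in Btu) 1.836e+09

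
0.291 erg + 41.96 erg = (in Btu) 4.005e-09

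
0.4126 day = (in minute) 594.1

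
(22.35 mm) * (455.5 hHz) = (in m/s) 1018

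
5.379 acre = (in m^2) 2.177e+04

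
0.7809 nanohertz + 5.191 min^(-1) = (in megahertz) 8.652e-08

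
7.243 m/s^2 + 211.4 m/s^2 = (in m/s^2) 218.6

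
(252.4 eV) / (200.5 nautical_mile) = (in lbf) 2.448e-23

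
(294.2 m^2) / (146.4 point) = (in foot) 1.869e+04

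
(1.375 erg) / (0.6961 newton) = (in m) 1.975e-07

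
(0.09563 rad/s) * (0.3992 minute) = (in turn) 0.3645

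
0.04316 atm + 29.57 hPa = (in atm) 0.07234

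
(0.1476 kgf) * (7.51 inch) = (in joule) 0.2761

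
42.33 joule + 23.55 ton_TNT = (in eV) 6.15e+29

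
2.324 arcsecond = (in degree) 0.0006456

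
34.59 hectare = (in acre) 85.47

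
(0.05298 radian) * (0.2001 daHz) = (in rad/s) 0.106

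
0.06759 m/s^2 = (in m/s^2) 0.06759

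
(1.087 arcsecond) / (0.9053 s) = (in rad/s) 5.821e-06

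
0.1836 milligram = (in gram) 0.0001836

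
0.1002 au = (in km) 1.499e+07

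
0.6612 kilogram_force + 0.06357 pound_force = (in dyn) 6.767e+05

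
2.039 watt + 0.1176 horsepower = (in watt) 89.73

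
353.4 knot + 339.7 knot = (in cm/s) 3.566e+04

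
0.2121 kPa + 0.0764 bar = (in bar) 0.07852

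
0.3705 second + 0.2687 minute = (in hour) 0.004581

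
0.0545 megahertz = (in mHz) 5.45e+07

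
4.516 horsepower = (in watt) 3368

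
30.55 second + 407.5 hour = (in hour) 407.5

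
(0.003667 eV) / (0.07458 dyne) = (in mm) 7.878e-13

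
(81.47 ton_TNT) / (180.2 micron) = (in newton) 1.892e+15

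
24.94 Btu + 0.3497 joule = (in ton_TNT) 6.289e-06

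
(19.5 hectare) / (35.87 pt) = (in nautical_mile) 8321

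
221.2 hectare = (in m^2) 2.212e+06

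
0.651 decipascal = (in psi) 9.442e-06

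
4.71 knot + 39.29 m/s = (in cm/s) 4171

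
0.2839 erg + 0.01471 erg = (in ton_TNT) 7.137e-18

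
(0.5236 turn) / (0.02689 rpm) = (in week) 0.001932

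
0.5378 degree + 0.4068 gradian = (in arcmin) 54.24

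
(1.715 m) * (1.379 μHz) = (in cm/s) 0.0002365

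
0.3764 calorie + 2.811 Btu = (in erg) 2.967e+10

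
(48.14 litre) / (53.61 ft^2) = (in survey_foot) 0.03171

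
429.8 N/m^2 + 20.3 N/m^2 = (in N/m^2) 450.1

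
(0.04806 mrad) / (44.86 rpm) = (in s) 1.023e-05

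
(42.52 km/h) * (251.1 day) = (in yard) 2.802e+08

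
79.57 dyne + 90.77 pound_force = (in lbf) 90.77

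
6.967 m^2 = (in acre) 0.001722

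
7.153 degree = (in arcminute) 429.2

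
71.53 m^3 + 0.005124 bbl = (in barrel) 449.9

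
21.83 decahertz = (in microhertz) 2.183e+08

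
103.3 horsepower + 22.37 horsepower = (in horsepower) 125.7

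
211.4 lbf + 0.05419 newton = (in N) 940.4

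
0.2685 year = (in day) 98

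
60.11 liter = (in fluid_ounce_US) 2033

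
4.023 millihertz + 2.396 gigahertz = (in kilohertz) 2.396e+06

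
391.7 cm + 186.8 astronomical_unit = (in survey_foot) 9.168e+13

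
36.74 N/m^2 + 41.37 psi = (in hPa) 2853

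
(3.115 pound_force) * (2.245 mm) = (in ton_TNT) 7.435e-12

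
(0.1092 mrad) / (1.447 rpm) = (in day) 8.341e-09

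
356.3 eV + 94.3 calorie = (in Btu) 0.374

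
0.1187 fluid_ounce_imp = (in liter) 0.003373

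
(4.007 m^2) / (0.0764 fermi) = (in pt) 1.487e+20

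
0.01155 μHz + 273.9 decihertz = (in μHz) 2.739e+07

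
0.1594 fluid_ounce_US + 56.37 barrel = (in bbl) 56.37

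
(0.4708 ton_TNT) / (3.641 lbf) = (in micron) 1.216e+14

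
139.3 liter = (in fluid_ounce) 4710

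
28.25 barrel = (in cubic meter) 4.491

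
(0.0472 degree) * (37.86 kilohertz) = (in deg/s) 1787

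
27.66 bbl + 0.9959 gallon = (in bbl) 27.68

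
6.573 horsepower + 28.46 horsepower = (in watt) 2.612e+04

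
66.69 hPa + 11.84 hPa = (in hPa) 78.53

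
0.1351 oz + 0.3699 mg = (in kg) 0.00383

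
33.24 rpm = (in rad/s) 3.481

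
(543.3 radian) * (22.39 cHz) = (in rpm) 1162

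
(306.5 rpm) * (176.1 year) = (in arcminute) 6.128e+14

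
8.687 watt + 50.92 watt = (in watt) 59.61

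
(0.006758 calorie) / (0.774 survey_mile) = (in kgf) 2.315e-06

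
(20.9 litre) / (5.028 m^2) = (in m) 0.004157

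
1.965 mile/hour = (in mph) 1.965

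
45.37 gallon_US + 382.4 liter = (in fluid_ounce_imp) 1.95e+04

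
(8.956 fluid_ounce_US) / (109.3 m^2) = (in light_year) 2.561e-22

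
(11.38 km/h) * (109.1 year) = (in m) 1.088e+10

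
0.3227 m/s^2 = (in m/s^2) 0.3227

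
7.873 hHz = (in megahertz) 0.0007873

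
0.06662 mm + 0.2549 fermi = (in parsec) 2.159e-21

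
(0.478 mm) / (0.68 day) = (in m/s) 8.136e-09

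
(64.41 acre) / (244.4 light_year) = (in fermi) 112.7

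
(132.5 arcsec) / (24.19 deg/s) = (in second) 0.001522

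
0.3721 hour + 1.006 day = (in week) 0.1459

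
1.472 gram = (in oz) 0.05192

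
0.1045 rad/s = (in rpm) 0.9979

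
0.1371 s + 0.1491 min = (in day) 0.0001051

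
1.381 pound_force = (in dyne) 6.143e+05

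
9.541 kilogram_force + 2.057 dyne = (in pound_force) 21.03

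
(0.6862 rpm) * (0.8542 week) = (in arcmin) 1.276e+08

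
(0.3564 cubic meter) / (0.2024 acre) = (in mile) 2.704e-07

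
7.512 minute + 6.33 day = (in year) 0.01736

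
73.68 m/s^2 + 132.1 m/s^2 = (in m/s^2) 205.8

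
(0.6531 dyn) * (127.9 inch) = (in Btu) 2.011e-08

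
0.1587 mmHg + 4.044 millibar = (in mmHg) 3.192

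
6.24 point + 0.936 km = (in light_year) 9.894e-14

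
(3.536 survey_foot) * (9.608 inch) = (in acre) 6.499e-05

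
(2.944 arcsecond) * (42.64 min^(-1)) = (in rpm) 9.686e-05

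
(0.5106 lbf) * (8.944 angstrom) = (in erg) 0.02031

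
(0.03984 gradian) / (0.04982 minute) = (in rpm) 0.001999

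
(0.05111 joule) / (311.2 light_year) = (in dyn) 1.736e-15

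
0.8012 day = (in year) 0.002195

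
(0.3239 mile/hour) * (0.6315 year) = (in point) 8.174e+09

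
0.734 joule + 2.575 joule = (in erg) 3.309e+07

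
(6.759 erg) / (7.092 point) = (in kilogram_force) 2.755e-05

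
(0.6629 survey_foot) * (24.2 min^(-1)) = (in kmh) 0.2934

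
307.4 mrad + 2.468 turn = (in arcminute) 5.437e+04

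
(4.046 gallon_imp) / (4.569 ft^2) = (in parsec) 1.404e-18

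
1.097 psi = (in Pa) 7564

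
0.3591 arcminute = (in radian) 0.0001045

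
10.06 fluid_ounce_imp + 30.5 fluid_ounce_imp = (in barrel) 0.007249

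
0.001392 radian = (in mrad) 1.392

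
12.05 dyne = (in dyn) 12.05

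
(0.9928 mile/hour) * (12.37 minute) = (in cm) 3.294e+04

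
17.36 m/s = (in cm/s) 1736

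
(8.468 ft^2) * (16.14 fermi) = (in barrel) 7.986e-14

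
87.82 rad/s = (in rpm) 838.6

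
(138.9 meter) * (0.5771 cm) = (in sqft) 8.628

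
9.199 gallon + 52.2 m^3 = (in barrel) 328.5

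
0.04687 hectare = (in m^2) 468.7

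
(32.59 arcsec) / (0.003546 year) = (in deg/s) 8.095e-08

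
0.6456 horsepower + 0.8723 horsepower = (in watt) 1132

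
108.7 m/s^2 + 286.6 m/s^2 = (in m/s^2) 395.3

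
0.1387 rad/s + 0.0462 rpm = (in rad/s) 0.1435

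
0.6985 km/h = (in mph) 0.434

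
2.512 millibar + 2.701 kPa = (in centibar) 2.952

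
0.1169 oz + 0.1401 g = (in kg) 0.003454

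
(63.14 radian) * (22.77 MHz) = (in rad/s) 1.438e+09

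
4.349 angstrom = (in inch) 1.712e-08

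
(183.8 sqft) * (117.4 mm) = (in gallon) 529.6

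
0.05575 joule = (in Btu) 5.284e-05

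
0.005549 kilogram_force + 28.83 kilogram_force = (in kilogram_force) 28.84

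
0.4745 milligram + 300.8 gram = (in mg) 3.008e+05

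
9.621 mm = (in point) 27.27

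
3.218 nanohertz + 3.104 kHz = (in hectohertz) 31.04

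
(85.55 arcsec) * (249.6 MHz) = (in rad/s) 1.035e+05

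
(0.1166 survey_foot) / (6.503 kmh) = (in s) 0.01967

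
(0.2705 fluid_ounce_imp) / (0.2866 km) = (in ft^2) 2.887e-07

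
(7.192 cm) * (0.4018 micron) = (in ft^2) 3.11e-07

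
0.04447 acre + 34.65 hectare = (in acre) 85.67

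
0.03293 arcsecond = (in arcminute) 0.0005488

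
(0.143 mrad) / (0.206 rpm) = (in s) 0.006629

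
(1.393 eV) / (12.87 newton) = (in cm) 1.734e-18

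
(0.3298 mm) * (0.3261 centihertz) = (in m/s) 1.075e-06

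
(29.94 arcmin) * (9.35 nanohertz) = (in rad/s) 8.143e-11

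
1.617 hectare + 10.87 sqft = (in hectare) 1.617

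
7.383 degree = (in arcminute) 443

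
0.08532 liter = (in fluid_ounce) 2.885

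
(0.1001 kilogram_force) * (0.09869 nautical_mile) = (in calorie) 42.88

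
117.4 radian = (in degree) 6727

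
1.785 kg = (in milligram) 1.785e+06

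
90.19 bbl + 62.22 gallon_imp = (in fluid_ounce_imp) 5.146e+05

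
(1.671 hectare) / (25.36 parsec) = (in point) 6.053e-11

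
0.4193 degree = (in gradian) 0.4659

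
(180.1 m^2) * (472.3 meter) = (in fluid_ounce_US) 2.876e+09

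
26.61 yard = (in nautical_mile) 0.01314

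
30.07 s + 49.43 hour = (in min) 2966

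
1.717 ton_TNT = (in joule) 7.184e+09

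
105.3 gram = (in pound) 0.2321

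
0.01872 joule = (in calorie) 0.004474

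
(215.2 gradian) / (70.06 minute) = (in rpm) 0.007679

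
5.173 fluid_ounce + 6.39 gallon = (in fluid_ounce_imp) 856.7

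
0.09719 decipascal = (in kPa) 9.719e-06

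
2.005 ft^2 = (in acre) 4.603e-05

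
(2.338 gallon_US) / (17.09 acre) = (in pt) 0.0003627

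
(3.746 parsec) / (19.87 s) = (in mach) 1.708e+13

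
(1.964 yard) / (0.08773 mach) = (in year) 1.906e-09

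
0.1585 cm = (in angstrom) 1.585e+07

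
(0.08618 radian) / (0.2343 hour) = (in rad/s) 0.0001022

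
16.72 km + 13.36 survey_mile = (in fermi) 3.822e+19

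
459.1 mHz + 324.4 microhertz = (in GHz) 4.594e-10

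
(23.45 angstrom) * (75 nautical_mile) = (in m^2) 0.0003257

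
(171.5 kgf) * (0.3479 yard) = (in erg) 5.35e+09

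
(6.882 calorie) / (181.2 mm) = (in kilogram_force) 16.2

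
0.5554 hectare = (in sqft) 5.978e+04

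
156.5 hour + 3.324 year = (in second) 1.054e+08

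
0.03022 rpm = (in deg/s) 0.1813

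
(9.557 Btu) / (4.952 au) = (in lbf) 3.06e-09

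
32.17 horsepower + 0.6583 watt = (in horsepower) 32.17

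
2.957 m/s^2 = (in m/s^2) 2.957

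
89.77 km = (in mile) 55.78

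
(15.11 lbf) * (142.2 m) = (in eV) 5.965e+22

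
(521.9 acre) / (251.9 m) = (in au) 5.605e-08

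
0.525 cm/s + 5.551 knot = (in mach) 0.008402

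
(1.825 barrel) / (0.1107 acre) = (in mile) 4.024e-07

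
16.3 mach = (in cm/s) 5.55e+05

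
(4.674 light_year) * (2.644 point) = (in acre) 1.019e+10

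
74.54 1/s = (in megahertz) 7.454e-05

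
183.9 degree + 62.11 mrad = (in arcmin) 1.125e+04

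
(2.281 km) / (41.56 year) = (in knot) 3.383e-06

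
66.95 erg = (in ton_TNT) 1.6e-15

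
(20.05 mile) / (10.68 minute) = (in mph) 112.6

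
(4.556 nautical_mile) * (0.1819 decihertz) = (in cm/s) 1.535e+04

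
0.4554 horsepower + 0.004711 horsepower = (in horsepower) 0.4601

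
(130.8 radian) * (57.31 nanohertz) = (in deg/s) 0.0004295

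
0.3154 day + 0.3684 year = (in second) 1.165e+07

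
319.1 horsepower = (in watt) 2.38e+05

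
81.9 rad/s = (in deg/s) 4693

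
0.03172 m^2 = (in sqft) 0.3414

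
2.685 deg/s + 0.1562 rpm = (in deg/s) 3.622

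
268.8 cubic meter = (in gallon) 7.101e+04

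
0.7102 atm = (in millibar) 719.6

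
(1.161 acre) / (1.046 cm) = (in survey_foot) 1.474e+06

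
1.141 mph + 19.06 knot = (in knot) 20.05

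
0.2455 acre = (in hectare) 0.09935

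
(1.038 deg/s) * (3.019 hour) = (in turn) 31.34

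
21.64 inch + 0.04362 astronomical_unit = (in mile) 4.055e+06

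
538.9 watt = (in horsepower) 0.7227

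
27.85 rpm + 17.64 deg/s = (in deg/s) 184.7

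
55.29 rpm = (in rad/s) 5.79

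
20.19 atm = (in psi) 296.7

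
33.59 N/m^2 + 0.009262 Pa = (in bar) 0.000336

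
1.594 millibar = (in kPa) 0.1594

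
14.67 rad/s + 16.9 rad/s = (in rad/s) 31.57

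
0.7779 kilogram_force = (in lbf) 1.715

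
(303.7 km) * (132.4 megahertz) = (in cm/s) 4.021e+15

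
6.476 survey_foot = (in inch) 77.71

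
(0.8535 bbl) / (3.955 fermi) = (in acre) 8.478e+09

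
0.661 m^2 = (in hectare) 6.61e-05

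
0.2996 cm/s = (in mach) 8.799e-06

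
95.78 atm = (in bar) 97.05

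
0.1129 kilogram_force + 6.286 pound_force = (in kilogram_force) 2.964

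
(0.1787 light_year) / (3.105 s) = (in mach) 1.599e+12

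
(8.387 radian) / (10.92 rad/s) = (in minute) 0.0128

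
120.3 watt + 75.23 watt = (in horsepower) 0.2622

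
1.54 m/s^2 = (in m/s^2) 1.54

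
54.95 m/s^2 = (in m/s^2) 54.95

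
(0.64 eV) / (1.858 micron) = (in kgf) 5.628e-15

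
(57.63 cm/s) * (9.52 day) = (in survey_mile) 294.5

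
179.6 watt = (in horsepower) 0.2408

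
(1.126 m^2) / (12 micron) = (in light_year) 9.918e-12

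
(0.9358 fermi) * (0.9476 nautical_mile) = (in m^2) 1.642e-12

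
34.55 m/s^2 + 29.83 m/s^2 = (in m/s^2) 64.38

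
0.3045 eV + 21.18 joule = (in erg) 2.118e+08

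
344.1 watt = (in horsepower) 0.4614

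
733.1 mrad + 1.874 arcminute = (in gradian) 46.71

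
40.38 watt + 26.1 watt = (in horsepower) 0.08915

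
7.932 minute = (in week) 0.0007869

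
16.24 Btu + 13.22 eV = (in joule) 1.713e+04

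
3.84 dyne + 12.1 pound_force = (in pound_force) 12.1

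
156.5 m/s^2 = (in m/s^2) 156.5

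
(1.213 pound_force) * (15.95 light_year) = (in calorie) 1.946e+17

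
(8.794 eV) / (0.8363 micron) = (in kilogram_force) 1.718e-13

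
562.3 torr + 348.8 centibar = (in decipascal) 4.238e+06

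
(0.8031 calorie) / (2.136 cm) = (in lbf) 35.36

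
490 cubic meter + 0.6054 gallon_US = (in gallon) 1.294e+05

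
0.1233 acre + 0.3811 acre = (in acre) 0.5044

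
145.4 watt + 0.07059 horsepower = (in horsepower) 0.2656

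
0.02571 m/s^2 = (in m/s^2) 0.02571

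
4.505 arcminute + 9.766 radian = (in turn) 1.555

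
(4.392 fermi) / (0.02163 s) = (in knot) 3.947e-13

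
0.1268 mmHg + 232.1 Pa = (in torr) 1.868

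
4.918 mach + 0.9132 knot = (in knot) 3256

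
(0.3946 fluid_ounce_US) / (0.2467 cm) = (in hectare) 4.73e-07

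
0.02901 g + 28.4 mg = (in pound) 0.0001266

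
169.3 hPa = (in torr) 127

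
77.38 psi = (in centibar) 533.5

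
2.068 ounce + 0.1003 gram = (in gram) 58.73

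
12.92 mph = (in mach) 0.01696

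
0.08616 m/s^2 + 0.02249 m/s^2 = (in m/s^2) 0.1086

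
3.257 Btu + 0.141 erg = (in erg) 3.436e+10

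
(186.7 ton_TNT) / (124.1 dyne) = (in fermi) 6.295e+29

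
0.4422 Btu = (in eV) 2.912e+21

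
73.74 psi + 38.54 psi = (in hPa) 7741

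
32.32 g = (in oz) 1.14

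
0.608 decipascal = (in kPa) 6.08e-05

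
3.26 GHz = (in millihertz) 3.26e+12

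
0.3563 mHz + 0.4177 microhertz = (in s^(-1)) 0.0003567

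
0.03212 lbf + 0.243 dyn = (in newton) 0.1429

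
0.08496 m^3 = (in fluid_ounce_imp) 2990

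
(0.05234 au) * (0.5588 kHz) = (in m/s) 4.375e+12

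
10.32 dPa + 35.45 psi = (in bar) 2.444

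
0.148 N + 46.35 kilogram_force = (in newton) 454.7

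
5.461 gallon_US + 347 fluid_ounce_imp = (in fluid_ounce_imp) 1075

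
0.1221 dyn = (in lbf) 2.745e-07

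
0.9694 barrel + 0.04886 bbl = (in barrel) 1.018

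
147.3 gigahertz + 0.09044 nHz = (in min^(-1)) 8.838e+12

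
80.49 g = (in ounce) 2.839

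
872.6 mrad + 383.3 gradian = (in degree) 395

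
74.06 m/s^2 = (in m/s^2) 74.06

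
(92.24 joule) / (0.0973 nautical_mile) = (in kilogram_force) 0.0522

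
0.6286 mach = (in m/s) 214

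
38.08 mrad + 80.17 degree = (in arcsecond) 2.965e+05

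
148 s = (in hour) 0.04111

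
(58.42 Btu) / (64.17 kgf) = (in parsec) 3.174e-15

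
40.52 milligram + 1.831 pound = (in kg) 0.8306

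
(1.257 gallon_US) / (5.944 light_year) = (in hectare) 8.461e-24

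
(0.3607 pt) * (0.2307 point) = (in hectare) 1.036e-12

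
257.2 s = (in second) 257.2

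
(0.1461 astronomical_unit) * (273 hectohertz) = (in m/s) 5.967e+14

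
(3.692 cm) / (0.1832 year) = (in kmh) 2.301e-08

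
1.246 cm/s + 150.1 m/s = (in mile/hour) 335.8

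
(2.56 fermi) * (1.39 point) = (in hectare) 1.255e-22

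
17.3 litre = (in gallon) 4.57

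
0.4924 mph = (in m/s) 0.2201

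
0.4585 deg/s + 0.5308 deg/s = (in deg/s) 0.9893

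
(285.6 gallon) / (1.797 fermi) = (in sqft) 6.476e+15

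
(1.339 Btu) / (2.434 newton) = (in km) 0.5804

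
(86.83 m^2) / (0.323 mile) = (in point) 473.5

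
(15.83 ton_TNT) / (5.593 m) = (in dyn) 1.184e+15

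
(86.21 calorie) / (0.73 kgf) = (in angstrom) 5.039e+11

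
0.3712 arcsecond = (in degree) 0.0001031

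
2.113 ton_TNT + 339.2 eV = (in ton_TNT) 2.113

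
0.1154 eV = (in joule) 1.849e-20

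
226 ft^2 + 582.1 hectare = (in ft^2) 6.266e+07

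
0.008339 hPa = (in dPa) 8.339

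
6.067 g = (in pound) 0.01338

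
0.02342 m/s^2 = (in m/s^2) 0.02342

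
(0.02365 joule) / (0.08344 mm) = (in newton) 283.4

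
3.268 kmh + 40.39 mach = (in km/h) 4.951e+04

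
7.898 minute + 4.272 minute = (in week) 0.001207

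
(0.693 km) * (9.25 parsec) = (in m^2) 1.978e+20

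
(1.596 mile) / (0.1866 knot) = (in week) 0.04424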